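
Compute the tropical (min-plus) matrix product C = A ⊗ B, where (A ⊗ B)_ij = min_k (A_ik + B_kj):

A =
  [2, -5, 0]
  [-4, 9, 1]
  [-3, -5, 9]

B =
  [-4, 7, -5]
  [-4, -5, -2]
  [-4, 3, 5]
A ⊗ B =
  [-9, -10, -7]
  [-8, 3, -9]
  [-9, -10, -8]

Apply the min-plus product entry-by-entry:
  C[0][0] = min over k of (A[0][0] + B[0][0] = 2 + -4 = -2, A[0][1] + B[1][0] = -5 + -4 = -9, A[0][2] + B[2][0] = 0 + -4 = -4) = -9 (attained at k = 1)
  C[0][1] = min over k of (A[0][0] + B[0][1] = 2 + 7 = 9, A[0][1] + B[1][1] = -5 + -5 = -10, A[0][2] + B[2][1] = 0 + 3 = 3) = -10 (attained at k = 1)
  C[0][2] = min over k of (A[0][0] + B[0][2] = 2 + -5 = -3, A[0][1] + B[1][2] = -5 + -2 = -7, A[0][2] + B[2][2] = 0 + 5 = 5) = -7 (attained at k = 1)
  C[1][0] = min over k of (A[1][0] + B[0][0] = -4 + -4 = -8, A[1][1] + B[1][0] = 9 + -4 = 5, A[1][2] + B[2][0] = 1 + -4 = -3) = -8 (attained at k = 0)
  C[1][1] = min over k of (A[1][0] + B[0][1] = -4 + 7 = 3, A[1][1] + B[1][1] = 9 + -5 = 4, A[1][2] + B[2][1] = 1 + 3 = 4) = 3 (attained at k = 0)
  C[1][2] = min over k of (A[1][0] + B[0][2] = -4 + -5 = -9, A[1][1] + B[1][2] = 9 + -2 = 7, A[1][2] + B[2][2] = 1 + 5 = 6) = -9 (attained at k = 0)
  C[2][0] = min over k of (A[2][0] + B[0][0] = -3 + -4 = -7, A[2][1] + B[1][0] = -5 + -4 = -9, A[2][2] + B[2][0] = 9 + -4 = 5) = -9 (attained at k = 1)
  C[2][1] = min over k of (A[2][0] + B[0][1] = -3 + 7 = 4, A[2][1] + B[1][1] = -5 + -5 = -10, A[2][2] + B[2][1] = 9 + 3 = 12) = -10 (attained at k = 1)
  C[2][2] = min over k of (A[2][0] + B[0][2] = -3 + -5 = -8, A[2][1] + B[1][2] = -5 + -2 = -7, A[2][2] + B[2][2] = 9 + 5 = 14) = -8 (attained at k = 0)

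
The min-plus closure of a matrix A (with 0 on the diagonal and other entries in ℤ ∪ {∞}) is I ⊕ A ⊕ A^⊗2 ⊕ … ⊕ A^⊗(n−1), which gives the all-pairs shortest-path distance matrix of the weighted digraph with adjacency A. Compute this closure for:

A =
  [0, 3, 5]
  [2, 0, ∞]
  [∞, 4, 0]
Closure =
  [0, 3, 5]
  [2, 0, 7]
  [6, 4, 0]

This is the Floyd-Warshall all-pairs shortest-path computation. For each intermediate vertex k = 0, 1, …, 2, update dist[i][j] ← min(dist[i][j], dist[i][k] + dist[k][j]). The final matrix gives, for each (i, j), the minimum total weight of any directed path from i to j (possibly empty when i = j).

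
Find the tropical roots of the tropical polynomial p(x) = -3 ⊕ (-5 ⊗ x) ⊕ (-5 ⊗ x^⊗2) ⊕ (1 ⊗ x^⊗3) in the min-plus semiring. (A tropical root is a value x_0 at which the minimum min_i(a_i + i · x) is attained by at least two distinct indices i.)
Roots: {-6, 0, 2}

Each tropical root is a break point of the lower envelope of the lines y = a_i + i · x (there are 4 lines, with slopes 0, 1, ..., 3). Only the lines that attain the minimum somewhere contribute to roots; other lines are dominated. Here the surviving (envelope) indices are i = 3, i = 2, i = 1, i = 0.
Intersections between consecutive envelope lines give the roots: for adjacent envelope indices i < j the intersection is x = (a_i − a_j) / (j − i). Reading off the sorted break points: {-6, 0, 2}.
Verification: at each break x_0, at least two indices attain the minimum of min_i(a_i + i · x_0).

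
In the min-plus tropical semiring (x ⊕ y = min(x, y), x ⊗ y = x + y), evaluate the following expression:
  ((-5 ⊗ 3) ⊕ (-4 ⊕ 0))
((-5 ⊗ 3) ⊕ (-4 ⊕ 0)) = -4

Expand innermost to outermost. Recall ⊕ takes the minimum of its arguments and ⊗ takes their sum. Working out the expression ((-5 ⊗ 3) ⊕ (-4 ⊕ 0)) gives -4.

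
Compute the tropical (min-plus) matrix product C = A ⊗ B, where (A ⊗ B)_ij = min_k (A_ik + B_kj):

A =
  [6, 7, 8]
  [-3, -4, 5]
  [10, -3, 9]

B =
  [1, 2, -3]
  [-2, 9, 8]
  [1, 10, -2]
A ⊗ B =
  [5, 8, 3]
  [-6, -1, -6]
  [-5, 6, 5]

Apply the min-plus product entry-by-entry:
  C[0][0] = min over k of (A[0][0] + B[0][0] = 6 + 1 = 7, A[0][1] + B[1][0] = 7 + -2 = 5, A[0][2] + B[2][0] = 8 + 1 = 9) = 5 (attained at k = 1)
  C[0][1] = min over k of (A[0][0] + B[0][1] = 6 + 2 = 8, A[0][1] + B[1][1] = 7 + 9 = 16, A[0][2] + B[2][1] = 8 + 10 = 18) = 8 (attained at k = 0)
  C[0][2] = min over k of (A[0][0] + B[0][2] = 6 + -3 = 3, A[0][1] + B[1][2] = 7 + 8 = 15, A[0][2] + B[2][2] = 8 + -2 = 6) = 3 (attained at k = 0)
  C[1][0] = min over k of (A[1][0] + B[0][0] = -3 + 1 = -2, A[1][1] + B[1][0] = -4 + -2 = -6, A[1][2] + B[2][0] = 5 + 1 = 6) = -6 (attained at k = 1)
  C[1][1] = min over k of (A[1][0] + B[0][1] = -3 + 2 = -1, A[1][1] + B[1][1] = -4 + 9 = 5, A[1][2] + B[2][1] = 5 + 10 = 15) = -1 (attained at k = 0)
  C[1][2] = min over k of (A[1][0] + B[0][2] = -3 + -3 = -6, A[1][1] + B[1][2] = -4 + 8 = 4, A[1][2] + B[2][2] = 5 + -2 = 3) = -6 (attained at k = 0)
  C[2][0] = min over k of (A[2][0] + B[0][0] = 10 + 1 = 11, A[2][1] + B[1][0] = -3 + -2 = -5, A[2][2] + B[2][0] = 9 + 1 = 10) = -5 (attained at k = 1)
  C[2][1] = min over k of (A[2][0] + B[0][1] = 10 + 2 = 12, A[2][1] + B[1][1] = -3 + 9 = 6, A[2][2] + B[2][1] = 9 + 10 = 19) = 6 (attained at k = 1)
  C[2][2] = min over k of (A[2][0] + B[0][2] = 10 + -3 = 7, A[2][1] + B[1][2] = -3 + 8 = 5, A[2][2] + B[2][2] = 9 + -2 = 7) = 5 (attained at k = 1)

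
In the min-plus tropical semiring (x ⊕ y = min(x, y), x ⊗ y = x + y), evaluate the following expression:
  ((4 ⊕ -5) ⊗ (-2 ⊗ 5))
((4 ⊕ -5) ⊗ (-2 ⊗ 5)) = -2

Expand innermost to outermost. Recall ⊕ takes the minimum of its arguments and ⊗ takes their sum. Working out the expression ((4 ⊕ -5) ⊗ (-2 ⊗ 5)) gives -2.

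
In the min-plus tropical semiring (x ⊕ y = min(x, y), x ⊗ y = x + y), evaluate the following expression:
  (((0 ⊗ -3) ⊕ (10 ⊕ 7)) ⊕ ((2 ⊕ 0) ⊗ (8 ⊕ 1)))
(((0 ⊗ -3) ⊕ (10 ⊕ 7)) ⊕ ((2 ⊕ 0) ⊗ (8 ⊕ 1))) = -3

Expand innermost to outermost. Recall ⊕ takes the minimum of its arguments and ⊗ takes their sum. Working out the expression (((0 ⊗ -3) ⊕ (10 ⊕ 7)) ⊕ ((2 ⊕ 0) ⊗ (8 ⊕ 1))) gives -3.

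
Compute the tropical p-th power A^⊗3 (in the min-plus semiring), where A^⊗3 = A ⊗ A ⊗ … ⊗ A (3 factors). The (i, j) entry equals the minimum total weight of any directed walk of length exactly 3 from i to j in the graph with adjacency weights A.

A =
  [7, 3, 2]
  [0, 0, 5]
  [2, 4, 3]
A^⊗3 =
  [3, 3, 5]
  [0, 0, 2]
  [4, 4, 6]

Each entry (A^⊗3)_ij equals the minimum over all length-3 walks i = v_0 → v_1 → … → v_3 = j of Σ_t A[v_t][v_{t+1}]. For example, for (i, j) = (0, 2) we minimise over 9 possible intermediate vertex sequences; the minimum is 5, attained along the walk 0 → 1 → 0 → 2.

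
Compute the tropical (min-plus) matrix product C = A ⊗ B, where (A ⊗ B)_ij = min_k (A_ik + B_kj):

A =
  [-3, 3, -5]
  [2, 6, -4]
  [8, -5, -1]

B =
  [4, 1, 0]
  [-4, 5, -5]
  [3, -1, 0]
A ⊗ B =
  [-2, -6, -5]
  [-1, -5, -4]
  [-9, -2, -10]

Apply the min-plus product entry-by-entry:
  C[0][0] = min over k of (A[0][0] + B[0][0] = -3 + 4 = 1, A[0][1] + B[1][0] = 3 + -4 = -1, A[0][2] + B[2][0] = -5 + 3 = -2) = -2 (attained at k = 2)
  C[0][1] = min over k of (A[0][0] + B[0][1] = -3 + 1 = -2, A[0][1] + B[1][1] = 3 + 5 = 8, A[0][2] + B[2][1] = -5 + -1 = -6) = -6 (attained at k = 2)
  C[0][2] = min over k of (A[0][0] + B[0][2] = -3 + 0 = -3, A[0][1] + B[1][2] = 3 + -5 = -2, A[0][2] + B[2][2] = -5 + 0 = -5) = -5 (attained at k = 2)
  C[1][0] = min over k of (A[1][0] + B[0][0] = 2 + 4 = 6, A[1][1] + B[1][0] = 6 + -4 = 2, A[1][2] + B[2][0] = -4 + 3 = -1) = -1 (attained at k = 2)
  C[1][1] = min over k of (A[1][0] + B[0][1] = 2 + 1 = 3, A[1][1] + B[1][1] = 6 + 5 = 11, A[1][2] + B[2][1] = -4 + -1 = -5) = -5 (attained at k = 2)
  C[1][2] = min over k of (A[1][0] + B[0][2] = 2 + 0 = 2, A[1][1] + B[1][2] = 6 + -5 = 1, A[1][2] + B[2][2] = -4 + 0 = -4) = -4 (attained at k = 2)
  C[2][0] = min over k of (A[2][0] + B[0][0] = 8 + 4 = 12, A[2][1] + B[1][0] = -5 + -4 = -9, A[2][2] + B[2][0] = -1 + 3 = 2) = -9 (attained at k = 1)
  C[2][1] = min over k of (A[2][0] + B[0][1] = 8 + 1 = 9, A[2][1] + B[1][1] = -5 + 5 = 0, A[2][2] + B[2][1] = -1 + -1 = -2) = -2 (attained at k = 2)
  C[2][2] = min over k of (A[2][0] + B[0][2] = 8 + 0 = 8, A[2][1] + B[1][2] = -5 + -5 = -10, A[2][2] + B[2][2] = -1 + 0 = -1) = -10 (attained at k = 1)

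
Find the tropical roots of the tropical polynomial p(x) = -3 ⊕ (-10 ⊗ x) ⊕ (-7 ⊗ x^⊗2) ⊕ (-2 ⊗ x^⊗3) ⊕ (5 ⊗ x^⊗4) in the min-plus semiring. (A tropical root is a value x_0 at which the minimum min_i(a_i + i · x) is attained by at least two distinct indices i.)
Roots: {-7, -5, -3, 7}

Each tropical root is a break point of the lower envelope of the lines y = a_i + i · x (there are 5 lines, with slopes 0, 1, ..., 4). Only the lines that attain the minimum somewhere contribute to roots; other lines are dominated. Here the surviving (envelope) indices are i = 4, i = 3, i = 2, i = 1, i = 0.
Intersections between consecutive envelope lines give the roots: for adjacent envelope indices i < j the intersection is x = (a_i − a_j) / (j − i). Reading off the sorted break points: {-7, -5, -3, 7}.
Verification: at each break x_0, at least two indices attain the minimum of min_i(a_i + i · x_0).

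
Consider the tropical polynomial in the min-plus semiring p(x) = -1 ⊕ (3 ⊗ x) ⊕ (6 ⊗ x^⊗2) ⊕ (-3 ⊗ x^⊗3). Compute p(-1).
p(-1) = -6

A tropical monomial a ⊗ x^⊗i evaluates to a + i · x. Evaluating each term at x = -1:
  Term 0 contributes -1 + 0 · -1 = -1
  Term 1 contributes 3 + 1 · -1 = 2
  Term 2 contributes 6 + 2 · -1 = 4
  Term 3 contributes -3 + 3 · -1 = -6
p(-1) = ⊕ of these = min[-1, 2, 4, -6] = -6.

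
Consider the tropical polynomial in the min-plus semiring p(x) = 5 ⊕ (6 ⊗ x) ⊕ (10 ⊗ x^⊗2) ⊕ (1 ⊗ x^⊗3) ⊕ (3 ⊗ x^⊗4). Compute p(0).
p(0) = 1

A tropical monomial a ⊗ x^⊗i evaluates to a + i · x. Evaluating each term at x = 0:
  Term 0 contributes 5 + 0 · 0 = 5
  Term 1 contributes 6 + 1 · 0 = 6
  Term 2 contributes 10 + 2 · 0 = 10
  Term 3 contributes 1 + 3 · 0 = 1
  Term 4 contributes 3 + 4 · 0 = 3
p(0) = ⊕ of these = min[5, 6, 10, 1, 3] = 1.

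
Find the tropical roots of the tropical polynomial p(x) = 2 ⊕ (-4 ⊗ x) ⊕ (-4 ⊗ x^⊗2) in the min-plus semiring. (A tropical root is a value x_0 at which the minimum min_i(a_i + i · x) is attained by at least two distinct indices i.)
Roots: {0, 6}

Each tropical root is a break point of the lower envelope of the lines y = a_i + i · x (there are 3 lines, with slopes 0, 1, ..., 2). Only the lines that attain the minimum somewhere contribute to roots; other lines are dominated. Here the surviving (envelope) indices are i = 2, i = 1, i = 0.
Intersections between consecutive envelope lines give the roots: for adjacent envelope indices i < j the intersection is x = (a_i − a_j) / (j − i). Reading off the sorted break points: {0, 6}.
Verification: at each break x_0, at least two indices attain the minimum of min_i(a_i + i · x_0).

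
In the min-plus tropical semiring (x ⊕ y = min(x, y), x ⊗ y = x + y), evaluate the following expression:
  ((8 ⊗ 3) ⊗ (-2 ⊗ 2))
((8 ⊗ 3) ⊗ (-2 ⊗ 2)) = 11

Expand innermost to outermost. Recall ⊕ takes the minimum of its arguments and ⊗ takes their sum. Working out the expression ((8 ⊗ 3) ⊗ (-2 ⊗ 2)) gives 11.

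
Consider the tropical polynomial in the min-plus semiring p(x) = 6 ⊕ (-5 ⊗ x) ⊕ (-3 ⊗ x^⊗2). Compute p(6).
p(6) = 1

A tropical monomial a ⊗ x^⊗i evaluates to a + i · x. Evaluating each term at x = 6:
  Term 0 contributes 6 + 0 · 6 = 6
  Term 1 contributes -5 + 1 · 6 = 1
  Term 2 contributes -3 + 2 · 6 = 9
p(6) = ⊕ of these = min[6, 1, 9] = 1.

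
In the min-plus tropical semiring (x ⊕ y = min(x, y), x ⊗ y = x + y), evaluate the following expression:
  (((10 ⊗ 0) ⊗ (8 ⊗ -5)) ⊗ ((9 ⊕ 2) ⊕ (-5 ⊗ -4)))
(((10 ⊗ 0) ⊗ (8 ⊗ -5)) ⊗ ((9 ⊕ 2) ⊕ (-5 ⊗ -4))) = 4

Expand innermost to outermost. Recall ⊕ takes the minimum of its arguments and ⊗ takes their sum. Working out the expression (((10 ⊗ 0) ⊗ (8 ⊗ -5)) ⊗ ((9 ⊕ 2) ⊕ (-5 ⊗ -4))) gives 4.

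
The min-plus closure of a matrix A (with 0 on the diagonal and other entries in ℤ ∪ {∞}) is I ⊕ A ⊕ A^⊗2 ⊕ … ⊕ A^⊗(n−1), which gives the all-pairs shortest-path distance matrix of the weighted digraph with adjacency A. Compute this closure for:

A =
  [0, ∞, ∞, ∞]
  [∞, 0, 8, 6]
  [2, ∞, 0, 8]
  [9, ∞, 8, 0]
Closure =
  [0, ∞, ∞, ∞]
  [10, 0, 8, 6]
  [2, ∞, 0, 8]
  [9, ∞, 8, 0]

This is the Floyd-Warshall all-pairs shortest-path computation. For each intermediate vertex k = 0, 1, …, 3, update dist[i][j] ← min(dist[i][j], dist[i][k] + dist[k][j]). The final matrix gives, for each (i, j), the minimum total weight of any directed path from i to j (possibly empty when i = j).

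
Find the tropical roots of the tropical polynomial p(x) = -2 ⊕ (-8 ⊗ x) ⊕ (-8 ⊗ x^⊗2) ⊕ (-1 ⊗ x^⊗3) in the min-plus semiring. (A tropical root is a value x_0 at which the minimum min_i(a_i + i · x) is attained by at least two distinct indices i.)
Roots: {-7, 0, 6}

Each tropical root is a break point of the lower envelope of the lines y = a_i + i · x (there are 4 lines, with slopes 0, 1, ..., 3). Only the lines that attain the minimum somewhere contribute to roots; other lines are dominated. Here the surviving (envelope) indices are i = 3, i = 2, i = 1, i = 0.
Intersections between consecutive envelope lines give the roots: for adjacent envelope indices i < j the intersection is x = (a_i − a_j) / (j − i). Reading off the sorted break points: {-7, 0, 6}.
Verification: at each break x_0, at least two indices attain the minimum of min_i(a_i + i · x_0).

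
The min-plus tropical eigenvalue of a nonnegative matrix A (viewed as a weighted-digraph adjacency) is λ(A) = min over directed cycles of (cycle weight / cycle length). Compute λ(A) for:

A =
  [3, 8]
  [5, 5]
λ(A) = 3

Enumerate directed cycles and compute their means (weight / length). Sample:
  cycle 0 → 0: weight = 3, length = 1, mean = 3/1 ≈ 3.000
  cycle 1 → 1: weight = 5, length = 1, mean = 5/1 ≈ 5.000
  cycle 0 → 1 → 0: weight = 13, length = 2, mean = 13/2 ≈ 6.500
  cycle 1 → 0 → 1: weight = 13, length = 2, mean = 13/2 ≈ 6.500
Minimum mean = 3.000, attained e.g. along the cycle 0 → 0 with weight 3 and length 1. So λ(A) = 3/1 = 3.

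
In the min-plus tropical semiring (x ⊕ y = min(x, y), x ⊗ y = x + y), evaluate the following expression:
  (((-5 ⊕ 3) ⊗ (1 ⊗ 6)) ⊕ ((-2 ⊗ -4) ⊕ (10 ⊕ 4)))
(((-5 ⊕ 3) ⊗ (1 ⊗ 6)) ⊕ ((-2 ⊗ -4) ⊕ (10 ⊕ 4))) = -6

Expand innermost to outermost. Recall ⊕ takes the minimum of its arguments and ⊗ takes their sum. Working out the expression (((-5 ⊕ 3) ⊗ (1 ⊗ 6)) ⊕ ((-2 ⊗ -4) ⊕ (10 ⊕ 4))) gives -6.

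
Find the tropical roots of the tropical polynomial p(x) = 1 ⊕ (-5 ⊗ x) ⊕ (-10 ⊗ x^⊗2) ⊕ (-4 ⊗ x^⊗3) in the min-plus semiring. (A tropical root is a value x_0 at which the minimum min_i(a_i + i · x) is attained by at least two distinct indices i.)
Roots: {-6, 5, 6}

Each tropical root is a break point of the lower envelope of the lines y = a_i + i · x (there are 4 lines, with slopes 0, 1, ..., 3). Only the lines that attain the minimum somewhere contribute to roots; other lines are dominated. Here the surviving (envelope) indices are i = 3, i = 2, i = 1, i = 0.
Intersections between consecutive envelope lines give the roots: for adjacent envelope indices i < j the intersection is x = (a_i − a_j) / (j − i). Reading off the sorted break points: {-6, 5, 6}.
Verification: at each break x_0, at least two indices attain the minimum of min_i(a_i + i · x_0).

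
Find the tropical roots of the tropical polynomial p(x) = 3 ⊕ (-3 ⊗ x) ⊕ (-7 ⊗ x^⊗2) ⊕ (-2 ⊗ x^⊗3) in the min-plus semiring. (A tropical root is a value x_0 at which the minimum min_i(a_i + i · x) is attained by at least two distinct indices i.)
Roots: {-5, 4, 6}

Each tropical root is a break point of the lower envelope of the lines y = a_i + i · x (there are 4 lines, with slopes 0, 1, ..., 3). Only the lines that attain the minimum somewhere contribute to roots; other lines are dominated. Here the surviving (envelope) indices are i = 3, i = 2, i = 1, i = 0.
Intersections between consecutive envelope lines give the roots: for adjacent envelope indices i < j the intersection is x = (a_i − a_j) / (j − i). Reading off the sorted break points: {-5, 4, 6}.
Verification: at each break x_0, at least two indices attain the minimum of min_i(a_i + i · x_0).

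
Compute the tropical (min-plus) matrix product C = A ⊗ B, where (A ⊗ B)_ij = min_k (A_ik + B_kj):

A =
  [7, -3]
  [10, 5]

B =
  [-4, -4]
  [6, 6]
A ⊗ B =
  [3, 3]
  [6, 6]

Apply the min-plus product entry-by-entry:
  C[0][0] = min over k of (A[0][0] + B[0][0] = 7 + -4 = 3, A[0][1] + B[1][0] = -3 + 6 = 3) = 3 (attained at k = 0)
  C[0][1] = min over k of (A[0][0] + B[0][1] = 7 + -4 = 3, A[0][1] + B[1][1] = -3 + 6 = 3) = 3 (attained at k = 0)
  C[1][0] = min over k of (A[1][0] + B[0][0] = 10 + -4 = 6, A[1][1] + B[1][0] = 5 + 6 = 11) = 6 (attained at k = 0)
  C[1][1] = min over k of (A[1][0] + B[0][1] = 10 + -4 = 6, A[1][1] + B[1][1] = 5 + 6 = 11) = 6 (attained at k = 0)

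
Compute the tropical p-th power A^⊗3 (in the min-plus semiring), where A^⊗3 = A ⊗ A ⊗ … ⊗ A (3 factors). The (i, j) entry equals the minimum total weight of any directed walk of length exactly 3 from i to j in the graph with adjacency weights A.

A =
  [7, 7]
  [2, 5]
A^⊗3 =
  [14, 16]
  [11, 14]

Each entry (A^⊗3)_ij equals the minimum over all length-3 walks i = v_0 → v_1 → … → v_3 = j of Σ_t A[v_t][v_{t+1}]. For example, for (i, j) = (0, 1) we minimise over 4 possible intermediate vertex sequences; the minimum is 16, attained along the walk 0 → 1 → 0 → 1.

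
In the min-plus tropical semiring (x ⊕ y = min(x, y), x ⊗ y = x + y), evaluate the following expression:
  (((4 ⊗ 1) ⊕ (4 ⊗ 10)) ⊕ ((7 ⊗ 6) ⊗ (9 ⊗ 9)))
(((4 ⊗ 1) ⊕ (4 ⊗ 10)) ⊕ ((7 ⊗ 6) ⊗ (9 ⊗ 9))) = 5

Expand innermost to outermost. Recall ⊕ takes the minimum of its arguments and ⊗ takes their sum. Working out the expression (((4 ⊗ 1) ⊕ (4 ⊗ 10)) ⊕ ((7 ⊗ 6) ⊗ (9 ⊗ 9))) gives 5.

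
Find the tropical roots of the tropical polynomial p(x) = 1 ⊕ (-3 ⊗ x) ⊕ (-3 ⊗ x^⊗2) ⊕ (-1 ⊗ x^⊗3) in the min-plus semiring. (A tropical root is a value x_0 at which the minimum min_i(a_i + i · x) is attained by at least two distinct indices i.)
Roots: {-2, 0, 4}

Each tropical root is a break point of the lower envelope of the lines y = a_i + i · x (there are 4 lines, with slopes 0, 1, ..., 3). Only the lines that attain the minimum somewhere contribute to roots; other lines are dominated. Here the surviving (envelope) indices are i = 3, i = 2, i = 1, i = 0.
Intersections between consecutive envelope lines give the roots: for adjacent envelope indices i < j the intersection is x = (a_i − a_j) / (j − i). Reading off the sorted break points: {-2, 0, 4}.
Verification: at each break x_0, at least two indices attain the minimum of min_i(a_i + i · x_0).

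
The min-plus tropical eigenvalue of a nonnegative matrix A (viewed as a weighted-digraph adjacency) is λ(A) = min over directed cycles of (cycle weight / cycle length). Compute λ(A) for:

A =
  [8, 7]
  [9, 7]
λ(A) = 7

Enumerate directed cycles and compute their means (weight / length). Sample:
  cycle 0 → 0: weight = 8, length = 1, mean = 8/1 ≈ 8.000
  cycle 1 → 1: weight = 7, length = 1, mean = 7/1 ≈ 7.000
  cycle 0 → 1 → 0: weight = 16, length = 2, mean = 16/2 ≈ 8.000
  cycle 1 → 0 → 1: weight = 16, length = 2, mean = 16/2 ≈ 8.000
Minimum mean = 7.000, attained e.g. along the cycle 1 → 1 with weight 7 and length 1. So λ(A) = 7/1 = 7.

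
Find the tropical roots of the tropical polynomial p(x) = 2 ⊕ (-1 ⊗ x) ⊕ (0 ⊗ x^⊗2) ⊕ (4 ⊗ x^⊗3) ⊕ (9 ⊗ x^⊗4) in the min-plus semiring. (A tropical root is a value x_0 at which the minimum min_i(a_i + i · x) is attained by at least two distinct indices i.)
Roots: {-5, -4, -1, 3}

Each tropical root is a break point of the lower envelope of the lines y = a_i + i · x (there are 5 lines, with slopes 0, 1, ..., 4). Only the lines that attain the minimum somewhere contribute to roots; other lines are dominated. Here the surviving (envelope) indices are i = 4, i = 3, i = 2, i = 1, i = 0.
Intersections between consecutive envelope lines give the roots: for adjacent envelope indices i < j the intersection is x = (a_i − a_j) / (j − i). Reading off the sorted break points: {-5, -4, -1, 3}.
Verification: at each break x_0, at least two indices attain the minimum of min_i(a_i + i · x_0).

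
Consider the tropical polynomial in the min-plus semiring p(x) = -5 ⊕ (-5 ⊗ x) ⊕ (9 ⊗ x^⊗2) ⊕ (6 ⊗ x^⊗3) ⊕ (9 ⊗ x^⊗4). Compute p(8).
p(8) = -5

A tropical monomial a ⊗ x^⊗i evaluates to a + i · x. Evaluating each term at x = 8:
  Term 0 contributes -5 + 0 · 8 = -5
  Term 1 contributes -5 + 1 · 8 = 3
  Term 2 contributes 9 + 2 · 8 = 25
  Term 3 contributes 6 + 3 · 8 = 30
  Term 4 contributes 9 + 4 · 8 = 41
p(8) = ⊕ of these = min[-5, 3, 25, 30, 41] = -5.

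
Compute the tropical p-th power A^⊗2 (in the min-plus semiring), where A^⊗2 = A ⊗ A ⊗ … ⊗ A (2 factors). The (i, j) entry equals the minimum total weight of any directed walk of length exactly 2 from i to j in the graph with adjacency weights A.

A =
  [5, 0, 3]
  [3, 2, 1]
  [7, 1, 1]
A^⊗2 =
  [3, 2, 1]
  [5, 2, 2]
  [4, 2, 2]

Each entry (A^⊗2)_ij equals the minimum over all length-2 walks i = v_0 → v_1 → … → v_2 = j of Σ_t A[v_t][v_{t+1}]. For example, for (i, j) = (0, 2) we minimise over 3 possible intermediate vertex sequences; the minimum is 1, attained along the walk 0 → 1 → 2.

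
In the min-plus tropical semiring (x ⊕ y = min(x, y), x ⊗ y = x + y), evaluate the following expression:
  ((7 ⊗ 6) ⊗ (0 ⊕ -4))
((7 ⊗ 6) ⊗ (0 ⊕ -4)) = 9

Expand innermost to outermost. Recall ⊕ takes the minimum of its arguments and ⊗ takes their sum. Working out the expression ((7 ⊗ 6) ⊗ (0 ⊕ -4)) gives 9.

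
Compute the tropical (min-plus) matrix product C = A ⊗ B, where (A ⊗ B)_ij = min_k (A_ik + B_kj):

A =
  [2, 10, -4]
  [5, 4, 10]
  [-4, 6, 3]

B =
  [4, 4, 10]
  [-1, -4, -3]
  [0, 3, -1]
A ⊗ B =
  [-4, -1, -5]
  [3, 0, 1]
  [0, 0, 2]

Apply the min-plus product entry-by-entry:
  C[0][0] = min over k of (A[0][0] + B[0][0] = 2 + 4 = 6, A[0][1] + B[1][0] = 10 + -1 = 9, A[0][2] + B[2][0] = -4 + 0 = -4) = -4 (attained at k = 2)
  C[0][1] = min over k of (A[0][0] + B[0][1] = 2 + 4 = 6, A[0][1] + B[1][1] = 10 + -4 = 6, A[0][2] + B[2][1] = -4 + 3 = -1) = -1 (attained at k = 2)
  C[0][2] = min over k of (A[0][0] + B[0][2] = 2 + 10 = 12, A[0][1] + B[1][2] = 10 + -3 = 7, A[0][2] + B[2][2] = -4 + -1 = -5) = -5 (attained at k = 2)
  C[1][0] = min over k of (A[1][0] + B[0][0] = 5 + 4 = 9, A[1][1] + B[1][0] = 4 + -1 = 3, A[1][2] + B[2][0] = 10 + 0 = 10) = 3 (attained at k = 1)
  C[1][1] = min over k of (A[1][0] + B[0][1] = 5 + 4 = 9, A[1][1] + B[1][1] = 4 + -4 = 0, A[1][2] + B[2][1] = 10 + 3 = 13) = 0 (attained at k = 1)
  C[1][2] = min over k of (A[1][0] + B[0][2] = 5 + 10 = 15, A[1][1] + B[1][2] = 4 + -3 = 1, A[1][2] + B[2][2] = 10 + -1 = 9) = 1 (attained at k = 1)
  C[2][0] = min over k of (A[2][0] + B[0][0] = -4 + 4 = 0, A[2][1] + B[1][0] = 6 + -1 = 5, A[2][2] + B[2][0] = 3 + 0 = 3) = 0 (attained at k = 0)
  C[2][1] = min over k of (A[2][0] + B[0][1] = -4 + 4 = 0, A[2][1] + B[1][1] = 6 + -4 = 2, A[2][2] + B[2][1] = 3 + 3 = 6) = 0 (attained at k = 0)
  C[2][2] = min over k of (A[2][0] + B[0][2] = -4 + 10 = 6, A[2][1] + B[1][2] = 6 + -3 = 3, A[2][2] + B[2][2] = 3 + -1 = 2) = 2 (attained at k = 2)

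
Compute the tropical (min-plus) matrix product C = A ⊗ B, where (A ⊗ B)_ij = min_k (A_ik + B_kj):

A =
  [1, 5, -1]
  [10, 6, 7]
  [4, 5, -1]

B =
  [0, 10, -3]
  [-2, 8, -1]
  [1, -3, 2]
A ⊗ B =
  [0, -4, -2]
  [4, 4, 5]
  [0, -4, 1]

Apply the min-plus product entry-by-entry:
  C[0][0] = min over k of (A[0][0] + B[0][0] = 1 + 0 = 1, A[0][1] + B[1][0] = 5 + -2 = 3, A[0][2] + B[2][0] = -1 + 1 = 0) = 0 (attained at k = 2)
  C[0][1] = min over k of (A[0][0] + B[0][1] = 1 + 10 = 11, A[0][1] + B[1][1] = 5 + 8 = 13, A[0][2] + B[2][1] = -1 + -3 = -4) = -4 (attained at k = 2)
  C[0][2] = min over k of (A[0][0] + B[0][2] = 1 + -3 = -2, A[0][1] + B[1][2] = 5 + -1 = 4, A[0][2] + B[2][2] = -1 + 2 = 1) = -2 (attained at k = 0)
  C[1][0] = min over k of (A[1][0] + B[0][0] = 10 + 0 = 10, A[1][1] + B[1][0] = 6 + -2 = 4, A[1][2] + B[2][0] = 7 + 1 = 8) = 4 (attained at k = 1)
  C[1][1] = min over k of (A[1][0] + B[0][1] = 10 + 10 = 20, A[1][1] + B[1][1] = 6 + 8 = 14, A[1][2] + B[2][1] = 7 + -3 = 4) = 4 (attained at k = 2)
  C[1][2] = min over k of (A[1][0] + B[0][2] = 10 + -3 = 7, A[1][1] + B[1][2] = 6 + -1 = 5, A[1][2] + B[2][2] = 7 + 2 = 9) = 5 (attained at k = 1)
  C[2][0] = min over k of (A[2][0] + B[0][0] = 4 + 0 = 4, A[2][1] + B[1][0] = 5 + -2 = 3, A[2][2] + B[2][0] = -1 + 1 = 0) = 0 (attained at k = 2)
  C[2][1] = min over k of (A[2][0] + B[0][1] = 4 + 10 = 14, A[2][1] + B[1][1] = 5 + 8 = 13, A[2][2] + B[2][1] = -1 + -3 = -4) = -4 (attained at k = 2)
  C[2][2] = min over k of (A[2][0] + B[0][2] = 4 + -3 = 1, A[2][1] + B[1][2] = 5 + -1 = 4, A[2][2] + B[2][2] = -1 + 2 = 1) = 1 (attained at k = 0)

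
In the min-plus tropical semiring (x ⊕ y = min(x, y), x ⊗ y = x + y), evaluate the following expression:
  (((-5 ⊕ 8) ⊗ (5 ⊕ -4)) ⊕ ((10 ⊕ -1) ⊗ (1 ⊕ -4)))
(((-5 ⊕ 8) ⊗ (5 ⊕ -4)) ⊕ ((10 ⊕ -1) ⊗ (1 ⊕ -4))) = -9

Expand innermost to outermost. Recall ⊕ takes the minimum of its arguments and ⊗ takes their sum. Working out the expression (((-5 ⊕ 8) ⊗ (5 ⊕ -4)) ⊕ ((10 ⊕ -1) ⊗ (1 ⊕ -4))) gives -9.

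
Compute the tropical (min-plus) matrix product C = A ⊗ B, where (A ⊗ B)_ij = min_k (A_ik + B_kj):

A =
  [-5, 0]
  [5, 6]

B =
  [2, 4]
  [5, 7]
A ⊗ B =
  [-3, -1]
  [7, 9]

Apply the min-plus product entry-by-entry:
  C[0][0] = min over k of (A[0][0] + B[0][0] = -5 + 2 = -3, A[0][1] + B[1][0] = 0 + 5 = 5) = -3 (attained at k = 0)
  C[0][1] = min over k of (A[0][0] + B[0][1] = -5 + 4 = -1, A[0][1] + B[1][1] = 0 + 7 = 7) = -1 (attained at k = 0)
  C[1][0] = min over k of (A[1][0] + B[0][0] = 5 + 2 = 7, A[1][1] + B[1][0] = 6 + 5 = 11) = 7 (attained at k = 0)
  C[1][1] = min over k of (A[1][0] + B[0][1] = 5 + 4 = 9, A[1][1] + B[1][1] = 6 + 7 = 13) = 9 (attained at k = 0)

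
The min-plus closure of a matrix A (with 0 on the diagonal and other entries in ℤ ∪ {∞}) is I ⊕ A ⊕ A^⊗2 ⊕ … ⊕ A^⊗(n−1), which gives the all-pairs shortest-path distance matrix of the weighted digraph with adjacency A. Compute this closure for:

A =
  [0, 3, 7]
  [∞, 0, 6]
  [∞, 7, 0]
Closure =
  [0, 3, 7]
  [∞, 0, 6]
  [∞, 7, 0]

This is the Floyd-Warshall all-pairs shortest-path computation. For each intermediate vertex k = 0, 1, …, 2, update dist[i][j] ← min(dist[i][j], dist[i][k] + dist[k][j]). The final matrix gives, for each (i, j), the minimum total weight of any directed path from i to j (possibly empty when i = j).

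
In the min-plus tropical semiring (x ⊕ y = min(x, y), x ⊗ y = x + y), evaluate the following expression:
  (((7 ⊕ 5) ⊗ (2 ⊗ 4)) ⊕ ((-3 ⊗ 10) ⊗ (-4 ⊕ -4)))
(((7 ⊕ 5) ⊗ (2 ⊗ 4)) ⊕ ((-3 ⊗ 10) ⊗ (-4 ⊕ -4))) = 3

Expand innermost to outermost. Recall ⊕ takes the minimum of its arguments and ⊗ takes their sum. Working out the expression (((7 ⊕ 5) ⊗ (2 ⊗ 4)) ⊕ ((-3 ⊗ 10) ⊗ (-4 ⊕ -4))) gives 3.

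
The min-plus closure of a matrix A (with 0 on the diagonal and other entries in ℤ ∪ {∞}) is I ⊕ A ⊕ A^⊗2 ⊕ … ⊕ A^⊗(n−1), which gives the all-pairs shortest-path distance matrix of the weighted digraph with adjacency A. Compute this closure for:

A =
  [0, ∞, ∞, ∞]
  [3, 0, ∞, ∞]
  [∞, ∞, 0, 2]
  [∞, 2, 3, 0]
Closure =
  [0, ∞, ∞, ∞]
  [3, 0, ∞, ∞]
  [7, 4, 0, 2]
  [5, 2, 3, 0]

This is the Floyd-Warshall all-pairs shortest-path computation. For each intermediate vertex k = 0, 1, …, 3, update dist[i][j] ← min(dist[i][j], dist[i][k] + dist[k][j]). The final matrix gives, for each (i, j), the minimum total weight of any directed path from i to j (possibly empty when i = j).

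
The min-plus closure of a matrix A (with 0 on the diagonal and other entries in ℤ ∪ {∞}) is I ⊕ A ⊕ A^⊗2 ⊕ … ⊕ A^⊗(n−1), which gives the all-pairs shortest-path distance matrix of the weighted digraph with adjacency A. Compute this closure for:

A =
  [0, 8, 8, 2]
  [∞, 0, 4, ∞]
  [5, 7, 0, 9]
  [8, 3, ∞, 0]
Closure =
  [0, 5, 8, 2]
  [9, 0, 4, 11]
  [5, 7, 0, 7]
  [8, 3, 7, 0]

This is the Floyd-Warshall all-pairs shortest-path computation. For each intermediate vertex k = 0, 1, …, 3, update dist[i][j] ← min(dist[i][j], dist[i][k] + dist[k][j]). The final matrix gives, for each (i, j), the minimum total weight of any directed path from i to j (possibly empty when i = j).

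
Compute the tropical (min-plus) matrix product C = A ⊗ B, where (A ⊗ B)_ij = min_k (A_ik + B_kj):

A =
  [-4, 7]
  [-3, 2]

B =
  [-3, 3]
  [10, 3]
A ⊗ B =
  [-7, -1]
  [-6, 0]

Apply the min-plus product entry-by-entry:
  C[0][0] = min over k of (A[0][0] + B[0][0] = -4 + -3 = -7, A[0][1] + B[1][0] = 7 + 10 = 17) = -7 (attained at k = 0)
  C[0][1] = min over k of (A[0][0] + B[0][1] = -4 + 3 = -1, A[0][1] + B[1][1] = 7 + 3 = 10) = -1 (attained at k = 0)
  C[1][0] = min over k of (A[1][0] + B[0][0] = -3 + -3 = -6, A[1][1] + B[1][0] = 2 + 10 = 12) = -6 (attained at k = 0)
  C[1][1] = min over k of (A[1][0] + B[0][1] = -3 + 3 = 0, A[1][1] + B[1][1] = 2 + 3 = 5) = 0 (attained at k = 0)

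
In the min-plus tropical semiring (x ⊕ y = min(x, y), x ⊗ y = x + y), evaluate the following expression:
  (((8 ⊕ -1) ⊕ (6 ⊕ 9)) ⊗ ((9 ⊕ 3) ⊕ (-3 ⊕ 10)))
(((8 ⊕ -1) ⊕ (6 ⊕ 9)) ⊗ ((9 ⊕ 3) ⊕ (-3 ⊕ 10))) = -4

Expand innermost to outermost. Recall ⊕ takes the minimum of its arguments and ⊗ takes their sum. Working out the expression (((8 ⊕ -1) ⊕ (6 ⊕ 9)) ⊗ ((9 ⊕ 3) ⊕ (-3 ⊕ 10))) gives -4.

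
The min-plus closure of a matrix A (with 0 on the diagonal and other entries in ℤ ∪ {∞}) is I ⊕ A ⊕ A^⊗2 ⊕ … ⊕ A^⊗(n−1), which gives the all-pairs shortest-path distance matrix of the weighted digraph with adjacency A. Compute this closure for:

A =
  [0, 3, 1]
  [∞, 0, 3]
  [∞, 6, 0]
Closure =
  [0, 3, 1]
  [∞, 0, 3]
  [∞, 6, 0]

This is the Floyd-Warshall all-pairs shortest-path computation. For each intermediate vertex k = 0, 1, …, 2, update dist[i][j] ← min(dist[i][j], dist[i][k] + dist[k][j]). The final matrix gives, for each (i, j), the minimum total weight of any directed path from i to j (possibly empty when i = j).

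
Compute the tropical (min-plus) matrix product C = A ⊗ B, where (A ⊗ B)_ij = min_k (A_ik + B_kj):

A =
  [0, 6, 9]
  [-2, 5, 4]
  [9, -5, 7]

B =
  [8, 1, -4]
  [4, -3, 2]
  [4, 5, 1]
A ⊗ B =
  [8, 1, -4]
  [6, -1, -6]
  [-1, -8, -3]

Apply the min-plus product entry-by-entry:
  C[0][0] = min over k of (A[0][0] + B[0][0] = 0 + 8 = 8, A[0][1] + B[1][0] = 6 + 4 = 10, A[0][2] + B[2][0] = 9 + 4 = 13) = 8 (attained at k = 0)
  C[0][1] = min over k of (A[0][0] + B[0][1] = 0 + 1 = 1, A[0][1] + B[1][1] = 6 + -3 = 3, A[0][2] + B[2][1] = 9 + 5 = 14) = 1 (attained at k = 0)
  C[0][2] = min over k of (A[0][0] + B[0][2] = 0 + -4 = -4, A[0][1] + B[1][2] = 6 + 2 = 8, A[0][2] + B[2][2] = 9 + 1 = 10) = -4 (attained at k = 0)
  C[1][0] = min over k of (A[1][0] + B[0][0] = -2 + 8 = 6, A[1][1] + B[1][0] = 5 + 4 = 9, A[1][2] + B[2][0] = 4 + 4 = 8) = 6 (attained at k = 0)
  C[1][1] = min over k of (A[1][0] + B[0][1] = -2 + 1 = -1, A[1][1] + B[1][1] = 5 + -3 = 2, A[1][2] + B[2][1] = 4 + 5 = 9) = -1 (attained at k = 0)
  C[1][2] = min over k of (A[1][0] + B[0][2] = -2 + -4 = -6, A[1][1] + B[1][2] = 5 + 2 = 7, A[1][2] + B[2][2] = 4 + 1 = 5) = -6 (attained at k = 0)
  C[2][0] = min over k of (A[2][0] + B[0][0] = 9 + 8 = 17, A[2][1] + B[1][0] = -5 + 4 = -1, A[2][2] + B[2][0] = 7 + 4 = 11) = -1 (attained at k = 1)
  C[2][1] = min over k of (A[2][0] + B[0][1] = 9 + 1 = 10, A[2][1] + B[1][1] = -5 + -3 = -8, A[2][2] + B[2][1] = 7 + 5 = 12) = -8 (attained at k = 1)
  C[2][2] = min over k of (A[2][0] + B[0][2] = 9 + -4 = 5, A[2][1] + B[1][2] = -5 + 2 = -3, A[2][2] + B[2][2] = 7 + 1 = 8) = -3 (attained at k = 1)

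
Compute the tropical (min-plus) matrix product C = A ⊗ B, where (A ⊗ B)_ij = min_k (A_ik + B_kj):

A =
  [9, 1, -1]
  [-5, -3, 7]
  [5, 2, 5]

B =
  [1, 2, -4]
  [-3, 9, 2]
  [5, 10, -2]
A ⊗ B =
  [-2, 9, -3]
  [-6, -3, -9]
  [-1, 7, 1]

Apply the min-plus product entry-by-entry:
  C[0][0] = min over k of (A[0][0] + B[0][0] = 9 + 1 = 10, A[0][1] + B[1][0] = 1 + -3 = -2, A[0][2] + B[2][0] = -1 + 5 = 4) = -2 (attained at k = 1)
  C[0][1] = min over k of (A[0][0] + B[0][1] = 9 + 2 = 11, A[0][1] + B[1][1] = 1 + 9 = 10, A[0][2] + B[2][1] = -1 + 10 = 9) = 9 (attained at k = 2)
  C[0][2] = min over k of (A[0][0] + B[0][2] = 9 + -4 = 5, A[0][1] + B[1][2] = 1 + 2 = 3, A[0][2] + B[2][2] = -1 + -2 = -3) = -3 (attained at k = 2)
  C[1][0] = min over k of (A[1][0] + B[0][0] = -5 + 1 = -4, A[1][1] + B[1][0] = -3 + -3 = -6, A[1][2] + B[2][0] = 7 + 5 = 12) = -6 (attained at k = 1)
  C[1][1] = min over k of (A[1][0] + B[0][1] = -5 + 2 = -3, A[1][1] + B[1][1] = -3 + 9 = 6, A[1][2] + B[2][1] = 7 + 10 = 17) = -3 (attained at k = 0)
  C[1][2] = min over k of (A[1][0] + B[0][2] = -5 + -4 = -9, A[1][1] + B[1][2] = -3 + 2 = -1, A[1][2] + B[2][2] = 7 + -2 = 5) = -9 (attained at k = 0)
  C[2][0] = min over k of (A[2][0] + B[0][0] = 5 + 1 = 6, A[2][1] + B[1][0] = 2 + -3 = -1, A[2][2] + B[2][0] = 5 + 5 = 10) = -1 (attained at k = 1)
  C[2][1] = min over k of (A[2][0] + B[0][1] = 5 + 2 = 7, A[2][1] + B[1][1] = 2 + 9 = 11, A[2][2] + B[2][1] = 5 + 10 = 15) = 7 (attained at k = 0)
  C[2][2] = min over k of (A[2][0] + B[0][2] = 5 + -4 = 1, A[2][1] + B[1][2] = 2 + 2 = 4, A[2][2] + B[2][2] = 5 + -2 = 3) = 1 (attained at k = 0)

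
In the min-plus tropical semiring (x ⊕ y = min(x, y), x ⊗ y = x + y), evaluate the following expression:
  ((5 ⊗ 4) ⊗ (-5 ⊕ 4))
((5 ⊗ 4) ⊗ (-5 ⊕ 4)) = 4

Expand innermost to outermost. Recall ⊕ takes the minimum of its arguments and ⊗ takes their sum. Working out the expression ((5 ⊗ 4) ⊗ (-5 ⊕ 4)) gives 4.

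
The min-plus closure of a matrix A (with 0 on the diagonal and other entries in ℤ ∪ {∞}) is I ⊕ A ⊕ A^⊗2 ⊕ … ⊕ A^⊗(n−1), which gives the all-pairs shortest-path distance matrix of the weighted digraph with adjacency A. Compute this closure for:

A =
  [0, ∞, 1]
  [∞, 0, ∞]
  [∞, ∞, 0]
Closure =
  [0, ∞, 1]
  [∞, 0, ∞]
  [∞, ∞, 0]

This is the Floyd-Warshall all-pairs shortest-path computation. For each intermediate vertex k = 0, 1, …, 2, update dist[i][j] ← min(dist[i][j], dist[i][k] + dist[k][j]). The final matrix gives, for each (i, j), the minimum total weight of any directed path from i to j (possibly empty when i = j).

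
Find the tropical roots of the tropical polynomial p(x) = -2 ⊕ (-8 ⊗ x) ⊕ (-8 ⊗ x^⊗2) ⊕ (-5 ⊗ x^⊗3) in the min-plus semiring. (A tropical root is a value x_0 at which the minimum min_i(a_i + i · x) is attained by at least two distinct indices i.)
Roots: {-3, 0, 6}

Each tropical root is a break point of the lower envelope of the lines y = a_i + i · x (there are 4 lines, with slopes 0, 1, ..., 3). Only the lines that attain the minimum somewhere contribute to roots; other lines are dominated. Here the surviving (envelope) indices are i = 3, i = 2, i = 1, i = 0.
Intersections between consecutive envelope lines give the roots: for adjacent envelope indices i < j the intersection is x = (a_i − a_j) / (j − i). Reading off the sorted break points: {-3, 0, 6}.
Verification: at each break x_0, at least two indices attain the minimum of min_i(a_i + i · x_0).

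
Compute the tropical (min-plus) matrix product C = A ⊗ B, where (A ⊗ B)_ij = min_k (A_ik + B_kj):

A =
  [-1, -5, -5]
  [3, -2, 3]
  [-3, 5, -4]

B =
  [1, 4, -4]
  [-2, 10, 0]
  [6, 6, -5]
A ⊗ B =
  [-7, 1, -10]
  [-4, 7, -2]
  [-2, 1, -9]

Apply the min-plus product entry-by-entry:
  C[0][0] = min over k of (A[0][0] + B[0][0] = -1 + 1 = 0, A[0][1] + B[1][0] = -5 + -2 = -7, A[0][2] + B[2][0] = -5 + 6 = 1) = -7 (attained at k = 1)
  C[0][1] = min over k of (A[0][0] + B[0][1] = -1 + 4 = 3, A[0][1] + B[1][1] = -5 + 10 = 5, A[0][2] + B[2][1] = -5 + 6 = 1) = 1 (attained at k = 2)
  C[0][2] = min over k of (A[0][0] + B[0][2] = -1 + -4 = -5, A[0][1] + B[1][2] = -5 + 0 = -5, A[0][2] + B[2][2] = -5 + -5 = -10) = -10 (attained at k = 2)
  C[1][0] = min over k of (A[1][0] + B[0][0] = 3 + 1 = 4, A[1][1] + B[1][0] = -2 + -2 = -4, A[1][2] + B[2][0] = 3 + 6 = 9) = -4 (attained at k = 1)
  C[1][1] = min over k of (A[1][0] + B[0][1] = 3 + 4 = 7, A[1][1] + B[1][1] = -2 + 10 = 8, A[1][2] + B[2][1] = 3 + 6 = 9) = 7 (attained at k = 0)
  C[1][2] = min over k of (A[1][0] + B[0][2] = 3 + -4 = -1, A[1][1] + B[1][2] = -2 + 0 = -2, A[1][2] + B[2][2] = 3 + -5 = -2) = -2 (attained at k = 1)
  C[2][0] = min over k of (A[2][0] + B[0][0] = -3 + 1 = -2, A[2][1] + B[1][0] = 5 + -2 = 3, A[2][2] + B[2][0] = -4 + 6 = 2) = -2 (attained at k = 0)
  C[2][1] = min over k of (A[2][0] + B[0][1] = -3 + 4 = 1, A[2][1] + B[1][1] = 5 + 10 = 15, A[2][2] + B[2][1] = -4 + 6 = 2) = 1 (attained at k = 0)
  C[2][2] = min over k of (A[2][0] + B[0][2] = -3 + -4 = -7, A[2][1] + B[1][2] = 5 + 0 = 5, A[2][2] + B[2][2] = -4 + -5 = -9) = -9 (attained at k = 2)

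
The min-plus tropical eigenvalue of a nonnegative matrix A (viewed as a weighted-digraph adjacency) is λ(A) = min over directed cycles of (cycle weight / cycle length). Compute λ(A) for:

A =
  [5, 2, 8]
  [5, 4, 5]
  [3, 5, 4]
λ(A) = 10/3

Enumerate directed cycles and compute their means (weight / length). Sample:
  cycle 0 → 0: weight = 5, length = 1, mean = 5/1 ≈ 5.000
  cycle 1 → 1: weight = 4, length = 1, mean = 4/1 ≈ 4.000
  cycle 2 → 2: weight = 4, length = 1, mean = 4/1 ≈ 4.000
  cycle 0 → 1 → 0: weight = 7, length = 2, mean = 7/2 ≈ 3.500
  cycle 0 → 2 → 0: weight = 11, length = 2, mean = 11/2 ≈ 5.500
  cycle 1 → 0 → 1: weight = 7, length = 2, mean = 7/2 ≈ 3.500
Minimum mean = 3.333, attained e.g. along the cycle 0 → 1 → 2 → 0 with weight 10 and length 3. So λ(A) = 10/3 = 10/3.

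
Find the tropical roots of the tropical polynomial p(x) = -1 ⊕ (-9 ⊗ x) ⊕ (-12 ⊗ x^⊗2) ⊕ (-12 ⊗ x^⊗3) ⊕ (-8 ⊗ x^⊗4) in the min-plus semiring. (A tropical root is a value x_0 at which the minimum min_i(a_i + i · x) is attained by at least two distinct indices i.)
Roots: {-4, 0, 3, 8}

Each tropical root is a break point of the lower envelope of the lines y = a_i + i · x (there are 5 lines, with slopes 0, 1, ..., 4). Only the lines that attain the minimum somewhere contribute to roots; other lines are dominated. Here the surviving (envelope) indices are i = 4, i = 3, i = 2, i = 1, i = 0.
Intersections between consecutive envelope lines give the roots: for adjacent envelope indices i < j the intersection is x = (a_i − a_j) / (j − i). Reading off the sorted break points: {-4, 0, 3, 8}.
Verification: at each break x_0, at least two indices attain the minimum of min_i(a_i + i · x_0).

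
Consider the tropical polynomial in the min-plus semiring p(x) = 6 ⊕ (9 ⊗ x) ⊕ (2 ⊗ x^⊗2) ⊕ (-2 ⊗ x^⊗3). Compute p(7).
p(7) = 6

A tropical monomial a ⊗ x^⊗i evaluates to a + i · x. Evaluating each term at x = 7:
  Term 0 contributes 6 + 0 · 7 = 6
  Term 1 contributes 9 + 1 · 7 = 16
  Term 2 contributes 2 + 2 · 7 = 16
  Term 3 contributes -2 + 3 · 7 = 19
p(7) = ⊕ of these = min[6, 16, 16, 19] = 6.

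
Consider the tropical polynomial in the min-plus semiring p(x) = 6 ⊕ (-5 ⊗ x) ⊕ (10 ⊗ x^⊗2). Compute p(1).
p(1) = -4

A tropical monomial a ⊗ x^⊗i evaluates to a + i · x. Evaluating each term at x = 1:
  Term 0 contributes 6 + 0 · 1 = 6
  Term 1 contributes -5 + 1 · 1 = -4
  Term 2 contributes 10 + 2 · 1 = 12
p(1) = ⊕ of these = min[6, -4, 12] = -4.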